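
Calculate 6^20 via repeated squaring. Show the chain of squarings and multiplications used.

Computing 6^20 by squaring (build up from 6^1; each line after the first costs one multiplication):

6^1 = 6
6^2 = (6^1)^2 = 6^2 = 36
6^4 = (6^2)^2 = 36^2 = 1296
6^5 = 6 * 6^4 = 6 * 1296 = 7776
6^10 = (6^5)^2 = 7776^2 = 60466176
6^20 = (6^10)^2 = 60466176^2 = 3656158440062976

Result: 3656158440062976
Multiplications needed: 5 (5 lines after 6^1)

6^20 = 3656158440062976. Using exponentiation by squaring, this requires 5 multiplications. The key idea: if the exponent is even, square the half-power; if odd, multiply by the base once.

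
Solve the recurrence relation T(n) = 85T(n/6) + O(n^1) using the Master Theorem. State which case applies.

Master Theorem for T(n) = 85T(n/6) + O(n^1):

a = 85, b = 6, c = 1
log_b(a) = log_6(85) = 2.4795

Case 1: c = 1 < log_6(85) = 2.4795
T(n) = O(n^(log_6 85))

For T(n) = 85T(n/6) + O(n^1): log_6(85) = 2.4795. This is Case 1 of the Master Theorem (c < log_b(a), work dominated by leaves), giving O(n^(log_6 85)).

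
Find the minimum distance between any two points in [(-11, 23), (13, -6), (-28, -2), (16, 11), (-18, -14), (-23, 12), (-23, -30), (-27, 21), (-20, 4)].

Computing all pairwise distances among 9 points:

d((-11, 23), (13, -6)) = 37.6431
d((-11, 23), (-28, -2)) = 30.2324
d((-11, 23), (16, 11)) = 29.5466
d((-11, 23), (-18, -14)) = 37.6563
d((-11, 23), (-23, 12)) = 16.2788
d((-11, 23), (-23, -30)) = 54.3415
d((-11, 23), (-27, 21)) = 16.1245
d((-11, 23), (-20, 4)) = 21.0238
d((13, -6), (-28, -2)) = 41.1947
d((13, -6), (16, 11)) = 17.2627
d((13, -6), (-18, -14)) = 32.0156
d((13, -6), (-23, 12)) = 40.2492
d((13, -6), (-23, -30)) = 43.2666
d((13, -6), (-27, 21)) = 48.2597
d((13, -6), (-20, 4)) = 34.4819
d((-28, -2), (16, 11)) = 45.8803
d((-28, -2), (-18, -14)) = 15.6205
d((-28, -2), (-23, 12)) = 14.8661
d((-28, -2), (-23, -30)) = 28.4429
d((-28, -2), (-27, 21)) = 23.0217
d((-28, -2), (-20, 4)) = 10.0
d((16, 11), (-18, -14)) = 42.2019
d((16, 11), (-23, 12)) = 39.0128
d((16, 11), (-23, -30)) = 56.5862
d((16, 11), (-27, 21)) = 44.1475
d((16, 11), (-20, 4)) = 36.6742
d((-18, -14), (-23, 12)) = 26.4764
d((-18, -14), (-23, -30)) = 16.7631
d((-18, -14), (-27, 21)) = 36.1386
d((-18, -14), (-20, 4)) = 18.1108
d((-23, 12), (-23, -30)) = 42.0
d((-23, 12), (-27, 21)) = 9.8489
d((-23, 12), (-20, 4)) = 8.544 <-- minimum
d((-23, -30), (-27, 21)) = 51.1566
d((-23, -30), (-20, 4)) = 34.1321
d((-27, 21), (-20, 4)) = 18.3848

Closest pair: (-23, 12) and (-20, 4) with distance 8.544

The closest pair is (-23, 12) and (-20, 4) with Euclidean distance 8.544. For 9 points, brute-force pairwise comparison is shown above. For large n, the divide-and-conquer algorithm (sort by x, recurse on halves, check the dividing strip) achieves O(n log n).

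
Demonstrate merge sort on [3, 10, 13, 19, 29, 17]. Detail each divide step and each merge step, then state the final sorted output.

Merge sort trace:

Split: [3, 10, 13, 19, 29, 17] -> [3, 10, 13] and [19, 29, 17]
  Split: [3, 10, 13] -> [3] and [10, 13]
    Split: [10, 13] -> [10] and [13]
    Merge: [10] + [13] -> [10, 13]
  Merge: [3] + [10, 13] -> [3, 10, 13]
  Split: [19, 29, 17] -> [19] and [29, 17]
    Split: [29, 17] -> [29] and [17]
    Merge: [29] + [17] -> [17, 29]
  Merge: [19] + [17, 29] -> [17, 19, 29]
Merge: [3, 10, 13] + [17, 19, 29] -> [3, 10, 13, 17, 19, 29]

Final sorted array: [3, 10, 13, 17, 19, 29]

The merge sort proceeds by recursively splitting the array and merging sorted halves.
After all merges, the sorted array is [3, 10, 13, 17, 19, 29].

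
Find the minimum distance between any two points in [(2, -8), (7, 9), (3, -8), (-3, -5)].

Computing all pairwise distances among 4 points:

d((2, -8), (7, 9)) = 17.72
d((2, -8), (3, -8)) = 1.0 <-- minimum
d((2, -8), (-3, -5)) = 5.831
d((7, 9), (3, -8)) = 17.4642
d((7, 9), (-3, -5)) = 17.2047
d((3, -8), (-3, -5)) = 6.7082

Closest pair: (2, -8) and (3, -8) with distance 1.0

The closest pair is (2, -8) and (3, -8) with Euclidean distance 1.0. For 4 points, brute-force pairwise comparison is shown above. For large n, the divide-and-conquer algorithm (sort by x, recurse on halves, check the dividing strip) achieves O(n log n).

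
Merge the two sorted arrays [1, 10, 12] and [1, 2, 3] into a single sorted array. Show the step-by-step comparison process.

Merging process:

Compare 1 vs 1: take 1 from left. Merged: [1]
Compare 10 vs 1: take 1 from right. Merged: [1, 1]
Compare 10 vs 2: take 2 from right. Merged: [1, 1, 2]
Compare 10 vs 3: take 3 from right. Merged: [1, 1, 2, 3]
Append remaining from left: [10, 12]. Merged: [1, 1, 2, 3, 10, 12]

Final merged array: [1, 1, 2, 3, 10, 12]
Total comparisons: 4

The merged array is [1, 1, 2, 3, 10, 12], requiring 4 comparisons. The merge step runs in O(n) time where n is the total number of elements.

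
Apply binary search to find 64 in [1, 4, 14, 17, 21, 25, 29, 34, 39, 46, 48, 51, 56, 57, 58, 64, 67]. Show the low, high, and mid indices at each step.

Binary search for 64 in [1, 4, 14, 17, 21, 25, 29, 34, 39, 46, 48, 51, 56, 57, 58, 64, 67]:

lo=0, hi=16, mid=8, arr[mid]=39 -> 39 < 64, search right half
lo=9, hi=16, mid=12, arr[mid]=56 -> 56 < 64, search right half
lo=13, hi=16, mid=14, arr[mid]=58 -> 58 < 64, search right half
lo=15, hi=16, mid=15, arr[mid]=64 -> Found target at index 15!

Binary search finds 64 at index 15 after 4 comparisons. The search repeatedly halves the search space by comparing with the middle element.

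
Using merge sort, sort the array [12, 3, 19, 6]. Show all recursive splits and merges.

Merge sort trace:

Split: [12, 3, 19, 6] -> [12, 3] and [19, 6]
  Split: [12, 3] -> [12] and [3]
  Merge: [12] + [3] -> [3, 12]
  Split: [19, 6] -> [19] and [6]
  Merge: [19] + [6] -> [6, 19]
Merge: [3, 12] + [6, 19] -> [3, 6, 12, 19]

Final sorted array: [3, 6, 12, 19]

The merge sort proceeds by recursively splitting the array and merging sorted halves.
After all merges, the sorted array is [3, 6, 12, 19].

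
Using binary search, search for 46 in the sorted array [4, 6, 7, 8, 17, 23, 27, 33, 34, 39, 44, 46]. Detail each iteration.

Binary search for 46 in [4, 6, 7, 8, 17, 23, 27, 33, 34, 39, 44, 46]:

lo=0, hi=11, mid=5, arr[mid]=23 -> 23 < 46, search right half
lo=6, hi=11, mid=8, arr[mid]=34 -> 34 < 46, search right half
lo=9, hi=11, mid=10, arr[mid]=44 -> 44 < 46, search right half
lo=11, hi=11, mid=11, arr[mid]=46 -> Found target at index 11!

Binary search finds 46 at index 11 after 4 comparisons. The search repeatedly halves the search space by comparing with the middle element.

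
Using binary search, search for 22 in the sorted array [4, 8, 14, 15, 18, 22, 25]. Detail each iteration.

Binary search for 22 in [4, 8, 14, 15, 18, 22, 25]:

lo=0, hi=6, mid=3, arr[mid]=15 -> 15 < 22, search right half
lo=4, hi=6, mid=5, arr[mid]=22 -> Found target at index 5!

Binary search finds 22 at index 5 after 2 comparisons. The search repeatedly halves the search space by comparing with the middle element.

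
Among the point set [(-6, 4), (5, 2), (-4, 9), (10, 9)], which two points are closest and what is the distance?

Computing all pairwise distances among 4 points:

d((-6, 4), (5, 2)) = 11.1803
d((-6, 4), (-4, 9)) = 5.3852 <-- minimum
d((-6, 4), (10, 9)) = 16.7631
d((5, 2), (-4, 9)) = 11.4018
d((5, 2), (10, 9)) = 8.6023
d((-4, 9), (10, 9)) = 14.0

Closest pair: (-6, 4) and (-4, 9) with distance 5.3852

The closest pair is (-6, 4) and (-4, 9) with Euclidean distance 5.3852. For 4 points, brute-force pairwise comparison is shown above. For large n, the divide-and-conquer algorithm (sort by x, recurse on halves, check the dividing strip) achieves O(n log n).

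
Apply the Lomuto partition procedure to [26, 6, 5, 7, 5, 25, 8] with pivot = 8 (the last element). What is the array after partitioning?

Lomuto partition with pivot = 8:

Initial array: [26, 6, 5, 7, 5, 25, 8]

arr[0]=26 > 8: no swap
arr[1]=6 <= 8: swap with position 0, array becomes [6, 26, 5, 7, 5, 25, 8]
arr[2]=5 <= 8: swap with position 1, array becomes [6, 5, 26, 7, 5, 25, 8]
arr[3]=7 <= 8: swap with position 2, array becomes [6, 5, 7, 26, 5, 25, 8]
arr[4]=5 <= 8: swap with position 3, array becomes [6, 5, 7, 5, 26, 25, 8]
arr[5]=25 > 8: no swap

Place pivot at position 4: [6, 5, 7, 5, 8, 25, 26]
Pivot position: 4

After partitioning with pivot 8, the array becomes [6, 5, 7, 5, 8, 25, 26]. The pivot is placed at index 4. All elements to the left of the pivot are <= 8, and all elements to the right are > 8.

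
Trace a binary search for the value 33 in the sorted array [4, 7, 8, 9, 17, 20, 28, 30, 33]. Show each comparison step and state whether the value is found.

Binary search for 33 in [4, 7, 8, 9, 17, 20, 28, 30, 33]:

lo=0, hi=8, mid=4, arr[mid]=17 -> 17 < 33, search right half
lo=5, hi=8, mid=6, arr[mid]=28 -> 28 < 33, search right half
lo=7, hi=8, mid=7, arr[mid]=30 -> 30 < 33, search right half
lo=8, hi=8, mid=8, arr[mid]=33 -> Found target at index 8!

Binary search finds 33 at index 8 after 4 comparisons. The search repeatedly halves the search space by comparing with the middle element.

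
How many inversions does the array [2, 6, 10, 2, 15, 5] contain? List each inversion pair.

Finding inversions in [2, 6, 10, 2, 15, 5]:

(1, 3): arr[1]=6 > arr[3]=2
(1, 5): arr[1]=6 > arr[5]=5
(2, 3): arr[2]=10 > arr[3]=2
(2, 5): arr[2]=10 > arr[5]=5
(4, 5): arr[4]=15 > arr[5]=5

Total inversions: 5

The array has 5 inversion(s): (1,3), (1,5), (2,3), (2,5), (4,5). Each pair (i,j) satisfies i < j and arr[i] > arr[j].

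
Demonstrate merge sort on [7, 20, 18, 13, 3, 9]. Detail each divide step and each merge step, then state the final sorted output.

Merge sort trace:

Split: [7, 20, 18, 13, 3, 9] -> [7, 20, 18] and [13, 3, 9]
  Split: [7, 20, 18] -> [7] and [20, 18]
    Split: [20, 18] -> [20] and [18]
    Merge: [20] + [18] -> [18, 20]
  Merge: [7] + [18, 20] -> [7, 18, 20]
  Split: [13, 3, 9] -> [13] and [3, 9]
    Split: [3, 9] -> [3] and [9]
    Merge: [3] + [9] -> [3, 9]
  Merge: [13] + [3, 9] -> [3, 9, 13]
Merge: [7, 18, 20] + [3, 9, 13] -> [3, 7, 9, 13, 18, 20]

Final sorted array: [3, 7, 9, 13, 18, 20]

The merge sort proceeds by recursively splitting the array and merging sorted halves.
After all merges, the sorted array is [3, 7, 9, 13, 18, 20].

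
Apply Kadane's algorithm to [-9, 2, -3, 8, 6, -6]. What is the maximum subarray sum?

Using Kadane's algorithm on [-9, 2, -3, 8, 6, -6]:

Scanning through the array:
Position 1 (value 2): max_ending_here = 2, max_so_far = 2
Position 2 (value -3): max_ending_here = -1, max_so_far = 2
Position 3 (value 8): max_ending_here = 8, max_so_far = 8
Position 4 (value 6): max_ending_here = 14, max_so_far = 14
Position 5 (value -6): max_ending_here = 8, max_so_far = 14

Maximum subarray: [8, 6]
Maximum sum: 14

The maximum subarray is [8, 6] with sum 14. This subarray runs from index 3 to index 4.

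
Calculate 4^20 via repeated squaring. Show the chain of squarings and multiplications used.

Computing 4^20 by squaring (build up from 4^1; each line after the first costs one multiplication):

4^1 = 4
4^2 = (4^1)^2 = 4^2 = 16
4^4 = (4^2)^2 = 16^2 = 256
4^5 = 4 * 4^4 = 4 * 256 = 1024
4^10 = (4^5)^2 = 1024^2 = 1048576
4^20 = (4^10)^2 = 1048576^2 = 1099511627776

Result: 1099511627776
Multiplications needed: 5 (5 lines after 4^1)

4^20 = 1099511627776. Using exponentiation by squaring, this requires 5 multiplications. The key idea: if the exponent is even, square the half-power; if odd, multiply by the base once.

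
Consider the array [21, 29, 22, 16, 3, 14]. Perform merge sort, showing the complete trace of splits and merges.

Merge sort trace:

Split: [21, 29, 22, 16, 3, 14] -> [21, 29, 22] and [16, 3, 14]
  Split: [21, 29, 22] -> [21] and [29, 22]
    Split: [29, 22] -> [29] and [22]
    Merge: [29] + [22] -> [22, 29]
  Merge: [21] + [22, 29] -> [21, 22, 29]
  Split: [16, 3, 14] -> [16] and [3, 14]
    Split: [3, 14] -> [3] and [14]
    Merge: [3] + [14] -> [3, 14]
  Merge: [16] + [3, 14] -> [3, 14, 16]
Merge: [21, 22, 29] + [3, 14, 16] -> [3, 14, 16, 21, 22, 29]

Final sorted array: [3, 14, 16, 21, 22, 29]

The merge sort proceeds by recursively splitting the array and merging sorted halves.
After all merges, the sorted array is [3, 14, 16, 21, 22, 29].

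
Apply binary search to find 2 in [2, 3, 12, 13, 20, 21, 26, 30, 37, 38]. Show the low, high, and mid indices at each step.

Binary search for 2 in [2, 3, 12, 13, 20, 21, 26, 30, 37, 38]:

lo=0, hi=9, mid=4, arr[mid]=20 -> 20 > 2, search left half
lo=0, hi=3, mid=1, arr[mid]=3 -> 3 > 2, search left half
lo=0, hi=0, mid=0, arr[mid]=2 -> Found target at index 0!

Binary search finds 2 at index 0 after 3 comparisons. The search repeatedly halves the search space by comparing with the middle element.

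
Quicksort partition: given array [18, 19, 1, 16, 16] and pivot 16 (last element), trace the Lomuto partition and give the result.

Lomuto partition with pivot = 16:

Initial array: [18, 19, 1, 16, 16]

arr[0]=18 > 16: no swap
arr[1]=19 > 16: no swap
arr[2]=1 <= 16: swap with position 0, array becomes [1, 19, 18, 16, 16]
arr[3]=16 <= 16: swap with position 1, array becomes [1, 16, 18, 19, 16]

Place pivot at position 2: [1, 16, 16, 19, 18]
Pivot position: 2

After partitioning with pivot 16, the array becomes [1, 16, 16, 19, 18]. The pivot is placed at index 2. All elements to the left of the pivot are <= 16, and all elements to the right are > 16.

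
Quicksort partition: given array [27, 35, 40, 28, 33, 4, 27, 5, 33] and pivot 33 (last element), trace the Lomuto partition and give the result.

Lomuto partition with pivot = 33:

Initial array: [27, 35, 40, 28, 33, 4, 27, 5, 33]

arr[0]=27 <= 33: swap with position 0, array becomes [27, 35, 40, 28, 33, 4, 27, 5, 33]
arr[1]=35 > 33: no swap
arr[2]=40 > 33: no swap
arr[3]=28 <= 33: swap with position 1, array becomes [27, 28, 40, 35, 33, 4, 27, 5, 33]
arr[4]=33 <= 33: swap with position 2, array becomes [27, 28, 33, 35, 40, 4, 27, 5, 33]
arr[5]=4 <= 33: swap with position 3, array becomes [27, 28, 33, 4, 40, 35, 27, 5, 33]
arr[6]=27 <= 33: swap with position 4, array becomes [27, 28, 33, 4, 27, 35, 40, 5, 33]
arr[7]=5 <= 33: swap with position 5, array becomes [27, 28, 33, 4, 27, 5, 40, 35, 33]

Place pivot at position 6: [27, 28, 33, 4, 27, 5, 33, 35, 40]
Pivot position: 6

After partitioning with pivot 33, the array becomes [27, 28, 33, 4, 27, 5, 33, 35, 40]. The pivot is placed at index 6. All elements to the left of the pivot are <= 33, and all elements to the right are > 33.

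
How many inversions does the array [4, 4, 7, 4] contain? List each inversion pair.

Finding inversions in [4, 4, 7, 4]:

(2, 3): arr[2]=7 > arr[3]=4

Total inversions: 1

The array has 1 inversion(s): (2,3). Each pair (i,j) satisfies i < j and arr[i] > arr[j].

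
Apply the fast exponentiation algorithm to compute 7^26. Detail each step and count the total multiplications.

Computing 7^26 by squaring (build up from 7^1; each line after the first costs one multiplication):

7^1 = 7
7^2 = (7^1)^2 = 7^2 = 49
7^3 = 7 * 7^2 = 7 * 49 = 343
7^6 = (7^3)^2 = 343^2 = 117649
7^12 = (7^6)^2 = 117649^2 = 13841287201
7^13 = 7 * 7^12 = 7 * 13841287201 = 96889010407
7^26 = (7^13)^2 = 96889010407^2 = 9387480337647754305649

Result: 9387480337647754305649
Multiplications needed: 6 (6 lines after 7^1)

7^26 = 9387480337647754305649. Using exponentiation by squaring, this requires 6 multiplications. The key idea: if the exponent is even, square the half-power; if odd, multiply by the base once.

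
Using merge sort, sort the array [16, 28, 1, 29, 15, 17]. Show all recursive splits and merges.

Merge sort trace:

Split: [16, 28, 1, 29, 15, 17] -> [16, 28, 1] and [29, 15, 17]
  Split: [16, 28, 1] -> [16] and [28, 1]
    Split: [28, 1] -> [28] and [1]
    Merge: [28] + [1] -> [1, 28]
  Merge: [16] + [1, 28] -> [1, 16, 28]
  Split: [29, 15, 17] -> [29] and [15, 17]
    Split: [15, 17] -> [15] and [17]
    Merge: [15] + [17] -> [15, 17]
  Merge: [29] + [15, 17] -> [15, 17, 29]
Merge: [1, 16, 28] + [15, 17, 29] -> [1, 15, 16, 17, 28, 29]

Final sorted array: [1, 15, 16, 17, 28, 29]

The merge sort proceeds by recursively splitting the array and merging sorted halves.
After all merges, the sorted array is [1, 15, 16, 17, 28, 29].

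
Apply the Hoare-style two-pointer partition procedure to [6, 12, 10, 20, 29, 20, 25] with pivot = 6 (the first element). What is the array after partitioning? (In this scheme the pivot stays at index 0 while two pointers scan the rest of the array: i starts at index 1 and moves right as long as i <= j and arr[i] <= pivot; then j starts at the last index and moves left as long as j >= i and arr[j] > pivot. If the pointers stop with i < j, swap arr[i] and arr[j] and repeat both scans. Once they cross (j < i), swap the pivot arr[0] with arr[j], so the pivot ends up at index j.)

Hoare-style two-pointer partition with pivot = 6:

Initial array: [6, 12, 10, 20, 29, 20, 25]

Pointers start at i = 1, j = 6.
i ends at 1, j ends at 0: the pointers have crossed (j < i), so scanning stops.

j = 0, so swapping arr[0] with arr[j] leaves the pivot at position 0: [6, 12, 10, 20, 29, 20, 25]
Pivot position: 0

After partitioning with pivot 6, the array becomes [6, 12, 10, 20, 29, 20, 25]. The pivot is placed at index 0. All elements to the left of the pivot are <= 6, and all elements to the right are > 6.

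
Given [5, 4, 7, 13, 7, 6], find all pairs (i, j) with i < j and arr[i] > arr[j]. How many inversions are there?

Finding inversions in [5, 4, 7, 13, 7, 6]:

(0, 1): arr[0]=5 > arr[1]=4
(2, 5): arr[2]=7 > arr[5]=6
(3, 4): arr[3]=13 > arr[4]=7
(3, 5): arr[3]=13 > arr[5]=6
(4, 5): arr[4]=7 > arr[5]=6

Total inversions: 5

The array has 5 inversion(s): (0,1), (2,5), (3,4), (3,5), (4,5). Each pair (i,j) satisfies i < j and arr[i] > arr[j].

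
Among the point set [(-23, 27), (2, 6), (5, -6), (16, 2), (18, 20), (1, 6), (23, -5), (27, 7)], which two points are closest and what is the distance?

Computing all pairwise distances among 8 points:

d((-23, 27), (2, 6)) = 32.6497
d((-23, 27), (5, -6)) = 43.2782
d((-23, 27), (16, 2)) = 46.3249
d((-23, 27), (18, 20)) = 41.5933
d((-23, 27), (1, 6)) = 31.8904
d((-23, 27), (23, -5)) = 56.0357
d((-23, 27), (27, 7)) = 53.8516
d((2, 6), (5, -6)) = 12.3693
d((2, 6), (16, 2)) = 14.5602
d((2, 6), (18, 20)) = 21.2603
d((2, 6), (1, 6)) = 1.0 <-- minimum
d((2, 6), (23, -5)) = 23.7065
d((2, 6), (27, 7)) = 25.02
d((5, -6), (16, 2)) = 13.6015
d((5, -6), (18, 20)) = 29.0689
d((5, -6), (1, 6)) = 12.6491
d((5, -6), (23, -5)) = 18.0278
d((5, -6), (27, 7)) = 25.5539
d((16, 2), (18, 20)) = 18.1108
d((16, 2), (1, 6)) = 15.5242
d((16, 2), (23, -5)) = 9.8995
d((16, 2), (27, 7)) = 12.083
d((18, 20), (1, 6)) = 22.0227
d((18, 20), (23, -5)) = 25.4951
d((18, 20), (27, 7)) = 15.8114
d((1, 6), (23, -5)) = 24.5967
d((1, 6), (27, 7)) = 26.0192
d((23, -5), (27, 7)) = 12.6491

Closest pair: (2, 6) and (1, 6) with distance 1.0

The closest pair is (2, 6) and (1, 6) with Euclidean distance 1.0. For 8 points, brute-force pairwise comparison is shown above. For large n, the divide-and-conquer algorithm (sort by x, recurse on halves, check the dividing strip) achieves O(n log n).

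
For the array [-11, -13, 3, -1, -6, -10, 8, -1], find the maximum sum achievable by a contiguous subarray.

Using Kadane's algorithm on [-11, -13, 3, -1, -6, -10, 8, -1]:

Scanning through the array:
Position 1 (value -13): max_ending_here = -13, max_so_far = -11
Position 2 (value 3): max_ending_here = 3, max_so_far = 3
Position 3 (value -1): max_ending_here = 2, max_so_far = 3
Position 4 (value -6): max_ending_here = -4, max_so_far = 3
Position 5 (value -10): max_ending_here = -10, max_so_far = 3
Position 6 (value 8): max_ending_here = 8, max_so_far = 8
Position 7 (value -1): max_ending_here = 7, max_so_far = 8

Maximum subarray: [8]
Maximum sum: 8

The maximum subarray is [8] with sum 8. This subarray runs from index 6 to index 6.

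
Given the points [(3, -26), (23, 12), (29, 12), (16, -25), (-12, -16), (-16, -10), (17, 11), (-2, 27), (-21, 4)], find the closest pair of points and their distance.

Computing all pairwise distances among 9 points:

d((3, -26), (23, 12)) = 42.9418
d((3, -26), (29, 12)) = 46.0435
d((3, -26), (16, -25)) = 13.0384
d((3, -26), (-12, -16)) = 18.0278
d((3, -26), (-16, -10)) = 24.8395
d((3, -26), (17, 11)) = 39.5601
d((3, -26), (-2, 27)) = 53.2353
d((3, -26), (-21, 4)) = 38.4187
d((23, 12), (29, 12)) = 6.0 <-- minimum
d((23, 12), (16, -25)) = 37.6563
d((23, 12), (-12, -16)) = 44.8219
d((23, 12), (-16, -10)) = 44.7772
d((23, 12), (17, 11)) = 6.0828
d((23, 12), (-2, 27)) = 29.1548
d((23, 12), (-21, 4)) = 44.7214
d((29, 12), (16, -25)) = 39.2173
d((29, 12), (-12, -16)) = 49.6488
d((29, 12), (-16, -10)) = 50.0899
d((29, 12), (17, 11)) = 12.0416
d((29, 12), (-2, 27)) = 34.4384
d((29, 12), (-21, 4)) = 50.636
d((16, -25), (-12, -16)) = 29.4109
d((16, -25), (-16, -10)) = 35.3412
d((16, -25), (17, 11)) = 36.0139
d((16, -25), (-2, 27)) = 55.0273
d((16, -25), (-21, 4)) = 47.0106
d((-12, -16), (-16, -10)) = 7.2111
d((-12, -16), (17, 11)) = 39.6232
d((-12, -16), (-2, 27)) = 44.1475
d((-12, -16), (-21, 4)) = 21.9317
d((-16, -10), (17, 11)) = 39.1152
d((-16, -10), (-2, 27)) = 39.5601
d((-16, -10), (-21, 4)) = 14.8661
d((17, 11), (-2, 27)) = 24.8395
d((17, 11), (-21, 4)) = 38.6394
d((-2, 27), (-21, 4)) = 29.8329

Closest pair: (23, 12) and (29, 12) with distance 6.0

The closest pair is (23, 12) and (29, 12) with Euclidean distance 6.0. For 9 points, brute-force pairwise comparison is shown above. For large n, the divide-and-conquer algorithm (sort by x, recurse on halves, check the dividing strip) achieves O(n log n).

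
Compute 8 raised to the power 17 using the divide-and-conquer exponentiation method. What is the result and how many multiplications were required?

Computing 8^17 by squaring (build up from 8^1; each line after the first costs one multiplication):

8^1 = 8
8^2 = (8^1)^2 = 8^2 = 64
8^4 = (8^2)^2 = 64^2 = 4096
8^8 = (8^4)^2 = 4096^2 = 16777216
8^16 = (8^8)^2 = 16777216^2 = 281474976710656
8^17 = 8 * 8^16 = 8 * 281474976710656 = 2251799813685248

Result: 2251799813685248
Multiplications needed: 5 (5 lines after 8^1)

8^17 = 2251799813685248. Using exponentiation by squaring, this requires 5 multiplications. The key idea: if the exponent is even, square the half-power; if odd, multiply by the base once.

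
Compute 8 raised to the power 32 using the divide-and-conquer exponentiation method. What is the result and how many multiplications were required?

Computing 8^32 by squaring (build up from 8^1; each line after the first costs one multiplication):

8^1 = 8
8^2 = (8^1)^2 = 8^2 = 64
8^4 = (8^2)^2 = 64^2 = 4096
8^8 = (8^4)^2 = 4096^2 = 16777216
8^16 = (8^8)^2 = 16777216^2 = 281474976710656
8^32 = (8^16)^2 = 281474976710656^2 = 79228162514264337593543950336

Result: 79228162514264337593543950336
Multiplications needed: 5 (5 lines after 8^1)

8^32 = 79228162514264337593543950336. Using exponentiation by squaring, this requires 5 multiplications. The key idea: if the exponent is even, square the half-power; if odd, multiply by the base once.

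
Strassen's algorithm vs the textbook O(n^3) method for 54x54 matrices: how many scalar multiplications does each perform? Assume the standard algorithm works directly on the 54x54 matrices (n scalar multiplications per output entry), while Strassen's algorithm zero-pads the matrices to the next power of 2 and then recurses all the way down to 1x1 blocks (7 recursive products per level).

Matrix multiplication for 54x54 matrices:

Strassen's algorithm requires power-of-2 dimensions. Pad 54x54 to 64x64 (next power of 2).

Standard algorithm: 54^3 = 157464 multiplications
Strassen's algorithm: 7^(log2(64)) = 7^6 = 117649 multiplications
Savings: 157464 - 117649 = 39815 multiplications

Standard: 157464 multiplications (54^3). Strassen: 117649 multiplications (7^6, after padding to 64x64). Strassen reduces 8 recursive multiplications to 7 at each level.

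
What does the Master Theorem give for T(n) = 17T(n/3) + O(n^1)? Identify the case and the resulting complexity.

Master Theorem for T(n) = 17T(n/3) + O(n^1):

a = 17, b = 3, c = 1
log_b(a) = log_3(17) = 2.5789

Case 1: c = 1 < log_3(17) = 2.5789
T(n) = O(n^(log_3 17))

For T(n) = 17T(n/3) + O(n^1): log_3(17) = 2.5789. This is Case 1 of the Master Theorem (c < log_b(a), work dominated by leaves), giving O(n^(log_3 17)).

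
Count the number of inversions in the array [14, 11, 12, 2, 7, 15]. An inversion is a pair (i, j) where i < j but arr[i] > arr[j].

Finding inversions in [14, 11, 12, 2, 7, 15]:

(0, 1): arr[0]=14 > arr[1]=11
(0, 2): arr[0]=14 > arr[2]=12
(0, 3): arr[0]=14 > arr[3]=2
(0, 4): arr[0]=14 > arr[4]=7
(1, 3): arr[1]=11 > arr[3]=2
(1, 4): arr[1]=11 > arr[4]=7
(2, 3): arr[2]=12 > arr[3]=2
(2, 4): arr[2]=12 > arr[4]=7

Total inversions: 8

The array has 8 inversion(s): (0,1), (0,2), (0,3), (0,4), (1,3), (1,4), (2,3), (2,4). Each pair (i,j) satisfies i < j and arr[i] > arr[j].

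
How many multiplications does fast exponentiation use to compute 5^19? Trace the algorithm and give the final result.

Computing 5^19 by squaring (build up from 5^1; each line after the first costs one multiplication):

5^1 = 5
5^2 = (5^1)^2 = 5^2 = 25
5^4 = (5^2)^2 = 25^2 = 625
5^8 = (5^4)^2 = 625^2 = 390625
5^9 = 5 * 5^8 = 5 * 390625 = 1953125
5^18 = (5^9)^2 = 1953125^2 = 3814697265625
5^19 = 5 * 5^18 = 5 * 3814697265625 = 19073486328125

Result: 19073486328125
Multiplications needed: 6 (6 lines after 5^1)

5^19 = 19073486328125. Using exponentiation by squaring, this requires 6 multiplications. The key idea: if the exponent is even, square the half-power; if odd, multiply by the base once.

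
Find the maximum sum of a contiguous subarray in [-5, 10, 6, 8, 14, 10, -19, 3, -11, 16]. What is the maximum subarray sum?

Using Kadane's algorithm on [-5, 10, 6, 8, 14, 10, -19, 3, -11, 16]:

Scanning through the array:
Position 1 (value 10): max_ending_here = 10, max_so_far = 10
Position 2 (value 6): max_ending_here = 16, max_so_far = 16
Position 3 (value 8): max_ending_here = 24, max_so_far = 24
Position 4 (value 14): max_ending_here = 38, max_so_far = 38
Position 5 (value 10): max_ending_here = 48, max_so_far = 48
Position 6 (value -19): max_ending_here = 29, max_so_far = 48
Position 7 (value 3): max_ending_here = 32, max_so_far = 48
Position 8 (value -11): max_ending_here = 21, max_so_far = 48
Position 9 (value 16): max_ending_here = 37, max_so_far = 48

Maximum subarray: [10, 6, 8, 14, 10]
Maximum sum: 48

The maximum subarray is [10, 6, 8, 14, 10] with sum 48. This subarray runs from index 1 to index 5.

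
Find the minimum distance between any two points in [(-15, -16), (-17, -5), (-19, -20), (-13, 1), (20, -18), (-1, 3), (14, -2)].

Computing all pairwise distances among 7 points:

d((-15, -16), (-17, -5)) = 11.1803
d((-15, -16), (-19, -20)) = 5.6569 <-- minimum
d((-15, -16), (-13, 1)) = 17.1172
d((-15, -16), (20, -18)) = 35.0571
d((-15, -16), (-1, 3)) = 23.6008
d((-15, -16), (14, -2)) = 32.2025
d((-17, -5), (-19, -20)) = 15.1327
d((-17, -5), (-13, 1)) = 7.2111
d((-17, -5), (20, -18)) = 39.2173
d((-17, -5), (-1, 3)) = 17.8885
d((-17, -5), (14, -2)) = 31.1448
d((-19, -20), (-13, 1)) = 21.8403
d((-19, -20), (20, -18)) = 39.0512
d((-19, -20), (-1, 3)) = 29.2062
d((-19, -20), (14, -2)) = 37.5899
d((-13, 1), (20, -18)) = 38.0789
d((-13, 1), (-1, 3)) = 12.1655
d((-13, 1), (14, -2)) = 27.1662
d((20, -18), (-1, 3)) = 29.6985
d((20, -18), (14, -2)) = 17.088
d((-1, 3), (14, -2)) = 15.8114

Closest pair: (-15, -16) and (-19, -20) with distance 5.6569

The closest pair is (-15, -16) and (-19, -20) with Euclidean distance 5.6569. For 7 points, brute-force pairwise comparison is shown above. For large n, the divide-and-conquer algorithm (sort by x, recurse on halves, check the dividing strip) achieves O(n log n).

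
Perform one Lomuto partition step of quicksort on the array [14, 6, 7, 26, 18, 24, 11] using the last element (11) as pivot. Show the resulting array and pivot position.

Lomuto partition with pivot = 11:

Initial array: [14, 6, 7, 26, 18, 24, 11]

arr[0]=14 > 11: no swap
arr[1]=6 <= 11: swap with position 0, array becomes [6, 14, 7, 26, 18, 24, 11]
arr[2]=7 <= 11: swap with position 1, array becomes [6, 7, 14, 26, 18, 24, 11]
arr[3]=26 > 11: no swap
arr[4]=18 > 11: no swap
arr[5]=24 > 11: no swap

Place pivot at position 2: [6, 7, 11, 26, 18, 24, 14]
Pivot position: 2

After partitioning with pivot 11, the array becomes [6, 7, 11, 26, 18, 24, 14]. The pivot is placed at index 2. All elements to the left of the pivot are <= 11, and all elements to the right are > 11.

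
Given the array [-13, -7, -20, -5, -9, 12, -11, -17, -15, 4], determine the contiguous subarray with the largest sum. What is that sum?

Using Kadane's algorithm on [-13, -7, -20, -5, -9, 12, -11, -17, -15, 4]:

Scanning through the array:
Position 1 (value -7): max_ending_here = -7, max_so_far = -7
Position 2 (value -20): max_ending_here = -20, max_so_far = -7
Position 3 (value -5): max_ending_here = -5, max_so_far = -5
Position 4 (value -9): max_ending_here = -9, max_so_far = -5
Position 5 (value 12): max_ending_here = 12, max_so_far = 12
Position 6 (value -11): max_ending_here = 1, max_so_far = 12
Position 7 (value -17): max_ending_here = -16, max_so_far = 12
Position 8 (value -15): max_ending_here = -15, max_so_far = 12
Position 9 (value 4): max_ending_here = 4, max_so_far = 12

Maximum subarray: [12]
Maximum sum: 12

The maximum subarray is [12] with sum 12. This subarray runs from index 5 to index 5.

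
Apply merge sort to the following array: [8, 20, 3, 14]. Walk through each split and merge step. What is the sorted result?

Merge sort trace:

Split: [8, 20, 3, 14] -> [8, 20] and [3, 14]
  Split: [8, 20] -> [8] and [20]
  Merge: [8] + [20] -> [8, 20]
  Split: [3, 14] -> [3] and [14]
  Merge: [3] + [14] -> [3, 14]
Merge: [8, 20] + [3, 14] -> [3, 8, 14, 20]

Final sorted array: [3, 8, 14, 20]

The merge sort proceeds by recursively splitting the array and merging sorted halves.
After all merges, the sorted array is [3, 8, 14, 20].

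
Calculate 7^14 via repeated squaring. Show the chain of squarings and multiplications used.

Computing 7^14 by squaring (build up from 7^1; each line after the first costs one multiplication):

7^1 = 7
7^2 = (7^1)^2 = 7^2 = 49
7^3 = 7 * 7^2 = 7 * 49 = 343
7^6 = (7^3)^2 = 343^2 = 117649
7^7 = 7 * 7^6 = 7 * 117649 = 823543
7^14 = (7^7)^2 = 823543^2 = 678223072849

Result: 678223072849
Multiplications needed: 5 (5 lines after 7^1)

7^14 = 678223072849. Using exponentiation by squaring, this requires 5 multiplications. The key idea: if the exponent is even, square the half-power; if odd, multiply by the base once.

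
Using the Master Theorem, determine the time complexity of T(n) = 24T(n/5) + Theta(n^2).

Master Theorem for T(n) = 24T(n/5) + O(n^2):

a = 24, b = 5, c = 2
log_b(a) = log_5(24) = 1.9746

Case 3: c = 2 > log_5(24) = 1.9746
T(n) = O(n^2) = O(n^2)

For T(n) = 24T(n/5) + O(n^2): log_5(24) = 1.9746. This is Case 3 of the Master Theorem (c > log_b(a), work dominated by root), giving O(n^2).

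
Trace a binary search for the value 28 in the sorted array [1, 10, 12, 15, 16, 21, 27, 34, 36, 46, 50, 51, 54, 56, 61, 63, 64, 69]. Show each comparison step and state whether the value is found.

Binary search for 28 in [1, 10, 12, 15, 16, 21, 27, 34, 36, 46, 50, 51, 54, 56, 61, 63, 64, 69]:

lo=0, hi=17, mid=8, arr[mid]=36 -> 36 > 28, search left half
lo=0, hi=7, mid=3, arr[mid]=15 -> 15 < 28, search right half
lo=4, hi=7, mid=5, arr[mid]=21 -> 21 < 28, search right half
lo=6, hi=7, mid=6, arr[mid]=27 -> 27 < 28, search right half
lo=7, hi=7, mid=7, arr[mid]=34 -> 34 > 28, search left half
lo=7 > hi=6, target 28 not found

Binary search determines that 28 is not in the array after 5 comparisons. The search space was exhausted without finding the target.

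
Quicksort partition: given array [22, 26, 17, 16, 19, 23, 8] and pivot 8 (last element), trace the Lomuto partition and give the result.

Lomuto partition with pivot = 8:

Initial array: [22, 26, 17, 16, 19, 23, 8]

arr[0]=22 > 8: no swap
arr[1]=26 > 8: no swap
arr[2]=17 > 8: no swap
arr[3]=16 > 8: no swap
arr[4]=19 > 8: no swap
arr[5]=23 > 8: no swap

Place pivot at position 0: [8, 26, 17, 16, 19, 23, 22]
Pivot position: 0

After partitioning with pivot 8, the array becomes [8, 26, 17, 16, 19, 23, 22]. The pivot is placed at index 0. All elements to the left of the pivot are <= 8, and all elements to the right are > 8.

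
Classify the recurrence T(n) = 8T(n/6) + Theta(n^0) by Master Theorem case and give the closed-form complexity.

Master Theorem for T(n) = 8T(n/6) + O(n^0):

a = 8, b = 6, c = 0
log_b(a) = log_6(8) = 1.1606

Case 1: c = 0 < log_6(8) = 1.1606
T(n) = O(n^(log_6 8))

For T(n) = 8T(n/6) + O(n^0): log_6(8) = 1.1606. This is Case 1 of the Master Theorem (c < log_b(a), work dominated by leaves), giving O(n^(log_6 8)).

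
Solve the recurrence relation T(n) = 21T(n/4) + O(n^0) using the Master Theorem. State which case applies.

Master Theorem for T(n) = 21T(n/4) + O(n^0):

a = 21, b = 4, c = 0
log_b(a) = log_4(21) = 2.1962

Case 1: c = 0 < log_4(21) = 2.1962
T(n) = O(n^(log_4 21))

For T(n) = 21T(n/4) + O(n^0): log_4(21) = 2.1962. This is Case 1 of the Master Theorem (c < log_b(a), work dominated by leaves), giving O(n^(log_4 21)).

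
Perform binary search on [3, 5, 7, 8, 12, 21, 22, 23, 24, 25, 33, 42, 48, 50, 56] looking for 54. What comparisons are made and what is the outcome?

Binary search for 54 in [3, 5, 7, 8, 12, 21, 22, 23, 24, 25, 33, 42, 48, 50, 56]:

lo=0, hi=14, mid=7, arr[mid]=23 -> 23 < 54, search right half
lo=8, hi=14, mid=11, arr[mid]=42 -> 42 < 54, search right half
lo=12, hi=14, mid=13, arr[mid]=50 -> 50 < 54, search right half
lo=14, hi=14, mid=14, arr[mid]=56 -> 56 > 54, search left half
lo=14 > hi=13, target 54 not found

Binary search determines that 54 is not in the array after 4 comparisons. The search space was exhausted without finding the target.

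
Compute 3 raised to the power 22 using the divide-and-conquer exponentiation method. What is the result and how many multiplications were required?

Computing 3^22 by squaring (build up from 3^1; each line after the first costs one multiplication):

3^1 = 3
3^2 = (3^1)^2 = 3^2 = 9
3^4 = (3^2)^2 = 9^2 = 81
3^5 = 3 * 3^4 = 3 * 81 = 243
3^10 = (3^5)^2 = 243^2 = 59049
3^11 = 3 * 3^10 = 3 * 59049 = 177147
3^22 = (3^11)^2 = 177147^2 = 31381059609

Result: 31381059609
Multiplications needed: 6 (6 lines after 3^1)

3^22 = 31381059609. Using exponentiation by squaring, this requires 6 multiplications. The key idea: if the exponent is even, square the half-power; if odd, multiply by the base once.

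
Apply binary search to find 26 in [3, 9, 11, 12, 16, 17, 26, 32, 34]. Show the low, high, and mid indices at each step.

Binary search for 26 in [3, 9, 11, 12, 16, 17, 26, 32, 34]:

lo=0, hi=8, mid=4, arr[mid]=16 -> 16 < 26, search right half
lo=5, hi=8, mid=6, arr[mid]=26 -> Found target at index 6!

Binary search finds 26 at index 6 after 2 comparisons. The search repeatedly halves the search space by comparing with the middle element.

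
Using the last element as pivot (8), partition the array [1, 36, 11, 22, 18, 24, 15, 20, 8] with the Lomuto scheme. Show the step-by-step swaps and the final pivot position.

Lomuto partition with pivot = 8:

Initial array: [1, 36, 11, 22, 18, 24, 15, 20, 8]

arr[0]=1 <= 8: swap with position 0, array becomes [1, 36, 11, 22, 18, 24, 15, 20, 8]
arr[1]=36 > 8: no swap
arr[2]=11 > 8: no swap
arr[3]=22 > 8: no swap
arr[4]=18 > 8: no swap
arr[5]=24 > 8: no swap
arr[6]=15 > 8: no swap
arr[7]=20 > 8: no swap

Place pivot at position 1: [1, 8, 11, 22, 18, 24, 15, 20, 36]
Pivot position: 1

After partitioning with pivot 8, the array becomes [1, 8, 11, 22, 18, 24, 15, 20, 36]. The pivot is placed at index 1. All elements to the left of the pivot are <= 8, and all elements to the right are > 8.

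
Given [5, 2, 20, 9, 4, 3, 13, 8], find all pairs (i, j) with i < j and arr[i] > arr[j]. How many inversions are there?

Finding inversions in [5, 2, 20, 9, 4, 3, 13, 8]:

(0, 1): arr[0]=5 > arr[1]=2
(0, 4): arr[0]=5 > arr[4]=4
(0, 5): arr[0]=5 > arr[5]=3
(2, 3): arr[2]=20 > arr[3]=9
(2, 4): arr[2]=20 > arr[4]=4
(2, 5): arr[2]=20 > arr[5]=3
(2, 6): arr[2]=20 > arr[6]=13
(2, 7): arr[2]=20 > arr[7]=8
(3, 4): arr[3]=9 > arr[4]=4
(3, 5): arr[3]=9 > arr[5]=3
(3, 7): arr[3]=9 > arr[7]=8
(4, 5): arr[4]=4 > arr[5]=3
(6, 7): arr[6]=13 > arr[7]=8

Total inversions: 13

The array has 13 inversion(s): (0,1), (0,4), (0,5), (2,3), (2,4), (2,5), (2,6), (2,7), (3,4), (3,5), (3,7), (4,5), (6,7). Each pair (i,j) satisfies i < j and arr[i] > arr[j].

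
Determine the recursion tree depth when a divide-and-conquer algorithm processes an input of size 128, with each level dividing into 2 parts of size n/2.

For divide and conquer with division factor 2:

Problem sizes at each level:
Level 0: 128
Level 1: 64
Level 2: 32
Level 3: 16
Level 4: 8
Level 5: 4
Level 6: 2
Level 7: 1

The root is level 0 and the size-1 base case is level 7 (the tree spans levels 0 through 7, i.e. 8 levels counting the root), so the depth is the number of divisions: log_2(128) = 7

The recursion tree depth is log_2(128) = 7. At each level, the problem size is divided by 2, so it takes 7 divisions to reduce to a base case of size 1. The algorithm makes 2 recursive calls at each level.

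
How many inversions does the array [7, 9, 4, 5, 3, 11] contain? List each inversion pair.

Finding inversions in [7, 9, 4, 5, 3, 11]:

(0, 2): arr[0]=7 > arr[2]=4
(0, 3): arr[0]=7 > arr[3]=5
(0, 4): arr[0]=7 > arr[4]=3
(1, 2): arr[1]=9 > arr[2]=4
(1, 3): arr[1]=9 > arr[3]=5
(1, 4): arr[1]=9 > arr[4]=3
(2, 4): arr[2]=4 > arr[4]=3
(3, 4): arr[3]=5 > arr[4]=3

Total inversions: 8

The array has 8 inversion(s): (0,2), (0,3), (0,4), (1,2), (1,3), (1,4), (2,4), (3,4). Each pair (i,j) satisfies i < j and arr[i] > arr[j].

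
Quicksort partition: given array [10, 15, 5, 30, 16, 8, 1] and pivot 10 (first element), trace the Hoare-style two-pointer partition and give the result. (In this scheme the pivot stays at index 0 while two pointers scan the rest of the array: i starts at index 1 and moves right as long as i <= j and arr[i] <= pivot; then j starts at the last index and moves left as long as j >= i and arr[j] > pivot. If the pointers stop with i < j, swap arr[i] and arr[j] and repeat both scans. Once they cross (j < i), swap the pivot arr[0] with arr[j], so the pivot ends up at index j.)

Hoare-style two-pointer partition with pivot = 10:

Initial array: [10, 15, 5, 30, 16, 8, 1]

Pointers start at i = 1, j = 6.
i stops at index 1 (arr[1]=15 > 10), j stops at index 6 (arr[6]=1 <= 10): swap arr[1] and arr[6], array becomes [10, 1, 5, 30, 16, 8, 15]
i stops at index 3 (arr[3]=30 > 10), j stops at index 5 (arr[5]=8 <= 10): swap arr[3] and arr[5], array becomes [10, 1, 5, 8, 16, 30, 15]
i ends at 4, j ends at 3: the pointers have crossed (j < i), so scanning stops.

Swap pivot arr[0] with arr[3] to place pivot at position 3: [8, 1, 5, 10, 16, 30, 15]
Pivot position: 3

After partitioning with pivot 10, the array becomes [8, 1, 5, 10, 16, 30, 15]. The pivot is placed at index 3. All elements to the left of the pivot are <= 10, and all elements to the right are > 10.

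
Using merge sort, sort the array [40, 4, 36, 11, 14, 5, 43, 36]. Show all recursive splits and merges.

Merge sort trace:

Split: [40, 4, 36, 11, 14, 5, 43, 36] -> [40, 4, 36, 11] and [14, 5, 43, 36]
  Split: [40, 4, 36, 11] -> [40, 4] and [36, 11]
    Split: [40, 4] -> [40] and [4]
    Merge: [40] + [4] -> [4, 40]
    Split: [36, 11] -> [36] and [11]
    Merge: [36] + [11] -> [11, 36]
  Merge: [4, 40] + [11, 36] -> [4, 11, 36, 40]
  Split: [14, 5, 43, 36] -> [14, 5] and [43, 36]
    Split: [14, 5] -> [14] and [5]
    Merge: [14] + [5] -> [5, 14]
    Split: [43, 36] -> [43] and [36]
    Merge: [43] + [36] -> [36, 43]
  Merge: [5, 14] + [36, 43] -> [5, 14, 36, 43]
Merge: [4, 11, 36, 40] + [5, 14, 36, 43] -> [4, 5, 11, 14, 36, 36, 40, 43]

Final sorted array: [4, 5, 11, 14, 36, 36, 40, 43]

The merge sort proceeds by recursively splitting the array and merging sorted halves.
After all merges, the sorted array is [4, 5, 11, 14, 36, 36, 40, 43].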